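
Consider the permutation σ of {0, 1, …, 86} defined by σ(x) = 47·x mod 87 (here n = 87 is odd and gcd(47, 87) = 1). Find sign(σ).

Orbit of 47 under x↦47x: [47, 34, 32, 25, 44, 67, 17]… (length divides ord_87(47)).
The orbit structure of x ↦ 47x mod 87: 5 orbits of sizes [28, 28, 28, 2, 1].
5 cycles on 87: each ℓ→(−1)^(ℓ−1), product (−1)^82 = +1.

+1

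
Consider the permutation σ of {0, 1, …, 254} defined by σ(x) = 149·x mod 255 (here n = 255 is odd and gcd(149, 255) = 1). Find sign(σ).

-1

Start at x=149: 149 → 16 → 89 → 1 → 149 (one orbit).
π_149 has 68 disjoint cycles with lengths [4, 4, 4, 4, 4, 4, 4, 4, 4, 4, 4, 4, 4, 4, 4, 4, 4, 4, 4, 4, 4, 4, 4, 4, 4, 4, 4, 4, 4, 4, 4, 4, 4, 4, 4, 4, 4, 4, 4, 4, 4, 4, 4, 4, 4, 4, 4, 4, 4, 4, 4, 4, 4, 4, 4, 4, 4, 4, 4, 4, 2, 2, 2, 2, 2, 2, 2, 1] on {0,…,254}.
255 − 68 = 187 transpositions; sign(π) = (−1)^187 = -1.
The Jacobi symbol (149|255) = -1 (Zolotarev) agrees.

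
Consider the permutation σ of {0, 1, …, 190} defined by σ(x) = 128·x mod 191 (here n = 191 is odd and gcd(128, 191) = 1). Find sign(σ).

+1

Trace 154: π^k(154) = [154, 39, 26, 81, 54, 36, 24] for k=0..6.
The orbit structure of x ↦ 128x mod 191: 3 orbits of sizes [95, 95, 1].
Σ(ℓ_i−1) = 191−3 = 188; sign = (−1)^188 = +1.
(128|191)_J = +1 (Zolotarev's lemma cross-check).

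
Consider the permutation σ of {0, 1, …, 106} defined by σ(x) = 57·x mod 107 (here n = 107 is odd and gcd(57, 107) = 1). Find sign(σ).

Orbit of 37 under x↦57x: [37, 76, 52, 75, 102, 36, 19]… (length divides ord_107(57)).
Cycle type of π: 53×2 + 1; total 3 cycles.
Σ(ℓ_i−1) = 107−3 = 104; sign = (−1)^104 = +1.
Via Zolotarev, sign(π_{57}) = (57|107) = +1.

+1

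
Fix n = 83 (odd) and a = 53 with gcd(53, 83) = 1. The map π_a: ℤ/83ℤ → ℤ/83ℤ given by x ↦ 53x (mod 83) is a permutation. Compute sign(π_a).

-1

Orbit of 19 under x↦53x: [19, 11, 2, 23, 57, 33, 6]… (length divides ord_83(53)).
Decompose π into cycles: lengths [82, 1] (2 cycles, including the fixed point 0).
83 − 2 = 81 transpositions; sign(π) = (−1)^81 = -1.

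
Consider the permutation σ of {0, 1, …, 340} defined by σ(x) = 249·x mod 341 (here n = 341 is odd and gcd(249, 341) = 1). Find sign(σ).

-1

Orbit of 280 under x↦249x: [280, 156, 311, 32, 125, 94, 218]… (length divides ord_341(249)).
Cycle type of π: 10×31 + 1×31; total 62 cycles.
Σ(ℓ_i−1) = 341−62 = 279; sign = (−1)^279 = -1.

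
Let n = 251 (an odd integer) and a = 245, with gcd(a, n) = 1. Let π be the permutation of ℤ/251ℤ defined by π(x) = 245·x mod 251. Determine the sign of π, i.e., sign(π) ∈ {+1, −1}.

Start at x=86: 86 → 237 → 84 → 249 → 12 → 179 → 181 → … (one orbit).
Cycle type of π: 125×2 + 1; total 3 cycles.
251 − 3 = 248 transpositions; sign(π) = (−1)^248 = +1.

+1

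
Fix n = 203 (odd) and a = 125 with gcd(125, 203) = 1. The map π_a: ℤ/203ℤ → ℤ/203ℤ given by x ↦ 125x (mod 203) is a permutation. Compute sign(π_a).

Start at x=1: 1 → 125 → 197 → 62 → 36 → 34 → 190 → … (one orbit).
The orbit structure of x ↦ 125x mod 203: 18 orbits of sizes [14, 14, 14, 14, 14, 14, 14, 14, 14, 14, 14, 14, 14, 14, 2, 2, 2, 1].
With 18 cycles on 203 points, sign = (−1)^{203−18} = -1.
Check: (125/203) = -1 by Zolotarev.

-1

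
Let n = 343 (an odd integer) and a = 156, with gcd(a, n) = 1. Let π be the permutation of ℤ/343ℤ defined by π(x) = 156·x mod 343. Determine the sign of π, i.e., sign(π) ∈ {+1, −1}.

+1

Trace 277: π^k(277) = [277, 337, 93, 102, 134, 324, 123] for k=0..6.
Decompose π into cycles: lengths [147, 147, 21, 21, 3, 3, 1] (7 cycles, including the fixed point 0).
n − c = 343 − 7 = 336; sign = (−1)^336 = +1.
Zolotarev: (156|343) = +1, matching the cycle-count sign.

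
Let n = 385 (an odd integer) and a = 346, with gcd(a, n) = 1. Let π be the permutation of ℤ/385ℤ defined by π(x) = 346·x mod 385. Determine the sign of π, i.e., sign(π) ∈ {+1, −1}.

Orbit of 246 under x↦346x: [246, 31, 331, 181, 256, 26, 141]… (length divides ord_385(346)).
π_346 has 30 disjoint cycles with lengths [30, 30, 30, 30, 30, 30, 30, 30, 30, 30, 6, 6, 6, 6, 6, 5, 5, 5, 5, 5, 5, 5, 5, 5, 5, 1, 1, 1, 1, 1] on {0,…,384}.
385 − 30 = 355 transpositions; sign(π) = (−1)^355 = -1.
The Jacobi symbol (346|385) = -1 (Zolotarev) agrees.

-1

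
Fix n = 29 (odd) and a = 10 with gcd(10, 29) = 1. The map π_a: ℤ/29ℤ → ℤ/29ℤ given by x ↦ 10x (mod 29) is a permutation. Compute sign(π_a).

Orbit of 27 under x↦10x: [27, 9, 3, 1, 10, 13, 14]… (length divides ord_29(10)).
The orbit structure of x ↦ 10x mod 29: 2 orbits of sizes [28, 1].
29 − 2 = 27 transpositions; sign(π) = (−1)^27 = -1.
The Jacobi symbol (10|29) = -1 (Zolotarev) agrees.

-1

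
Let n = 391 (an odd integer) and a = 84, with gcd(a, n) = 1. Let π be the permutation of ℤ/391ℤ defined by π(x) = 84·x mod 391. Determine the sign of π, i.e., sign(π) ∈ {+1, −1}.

-1

Orbit of 35 under x↦84x: [35, 203, 239, 135, 1, 84, 18]… (length divides ord_391(84)).
Decompose π into cycles: lengths [22, 22, 22, 22, 22, 22, 22, 22, 22, 22, 22, 22, 22, 22, 22, 22, 22, 2, 2, 2, 2, 2, 2, 2, 2, 1] (26 cycles, including the fixed point 0).
n − c = 391 − 26 = 365; sign = (−1)^365 = -1.
(84|391)_J = -1 (Zolotarev's lemma cross-check).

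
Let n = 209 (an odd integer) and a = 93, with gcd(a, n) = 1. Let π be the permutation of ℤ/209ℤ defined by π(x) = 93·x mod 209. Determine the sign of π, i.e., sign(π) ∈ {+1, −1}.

+1

Start at x=169: 169 → 42 → 144 → 16 → 25 → 26 → 119 → … (one orbit).
Decompose π into cycles: lengths [45, 45, 45, 45, 9, 9, 5, 5, 1] (9 cycles, including the fixed point 0).
209 − 9 = 200 transpositions; sign(π) = (−1)^200 = +1.
(93|209)_J = +1 (Zolotarev's lemma cross-check).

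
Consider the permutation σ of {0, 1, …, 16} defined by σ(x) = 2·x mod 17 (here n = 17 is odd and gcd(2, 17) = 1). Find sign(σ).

+1

Start at x=16: 16 → 15 → 13 → 9 → 1 → 2 → 4 → … (one orbit).
π_2 has 3 disjoint cycles with lengths [8, 8, 1] on {0,…,16}.
17 − 3 = 14 transpositions; sign(π) = (−1)^14 = +1.
Via Zolotarev, sign(π_{2}) = (2|17) = +1.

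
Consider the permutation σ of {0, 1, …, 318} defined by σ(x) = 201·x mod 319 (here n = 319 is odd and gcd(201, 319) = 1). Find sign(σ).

Trace 31: π^k(31) = [31, 170, 37, 100, 3, 284, 302] for k=0..6.
Cycle type of π: 140×2 + 28 + 5×2 + 1; total 6 cycles.
sign(π) = (−1)^{n − #cycles} = (−1)^{319−6} = (−1)^313 = -1.
The Jacobi symbol (201|319) = -1 (Zolotarev) agrees.

-1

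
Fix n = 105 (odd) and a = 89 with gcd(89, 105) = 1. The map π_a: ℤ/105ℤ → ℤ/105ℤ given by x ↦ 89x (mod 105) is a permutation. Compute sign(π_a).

Trace 89: π^k(89) = [89, 46, 104, 16, 59, 1] for k=0..5.
Cycle type of π: 6×15 + 2×7 + 1; total 23 cycles.
Σ(ℓ_i−1) = 105−23 = 82; sign = (−1)^82 = +1.

+1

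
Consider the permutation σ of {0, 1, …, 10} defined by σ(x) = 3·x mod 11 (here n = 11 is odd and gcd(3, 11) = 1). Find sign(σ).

+1

Trace 9: π^k(9) = [9, 5, 4, 1, 3] for k=0..4.
Decompose π into cycles: lengths [5, 5, 1] (3 cycles, including the fixed point 0).
Σ(ℓ_i−1) = 11−3 = 8; sign = (−1)^8 = +1.
Via Zolotarev, sign(π_{3}) = (3|11) = +1.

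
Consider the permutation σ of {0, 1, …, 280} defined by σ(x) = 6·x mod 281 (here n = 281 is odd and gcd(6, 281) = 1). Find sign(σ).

-1

Trace 59: π^k(59) = [59, 73, 157, 99, 32, 192, 28] for k=0..6.
6 cycles of lengths [56, 56, 56, 56, 56, 1].
281 − 6 = 275 transpositions; sign(π) = (−1)^275 = -1.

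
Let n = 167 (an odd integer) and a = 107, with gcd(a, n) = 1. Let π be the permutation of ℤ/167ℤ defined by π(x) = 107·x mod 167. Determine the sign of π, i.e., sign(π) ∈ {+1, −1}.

+1

Start at x=6: 6 → 141 → 57 → 87 → 124 → 75 → 9 → … (one orbit).
π_107 has 3 disjoint cycles with lengths [83, 83, 1] on {0,…,166}.
With 3 cycles on 167 points, sign = (−1)^{167−3} = +1.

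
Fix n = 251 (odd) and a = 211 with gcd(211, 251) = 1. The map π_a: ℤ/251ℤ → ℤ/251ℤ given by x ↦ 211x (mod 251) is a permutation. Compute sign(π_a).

Trace 149: π^k(149) = [149, 64, 201, 243, 69, 1, 211] for k=0..6.
The orbit structure of x ↦ 211x mod 251: 11 orbits of sizes [25, 25, 25, 25, 25, 25, 25, 25, 25, 25, 1].
251 − 11 = 240 transpositions; sign(π) = (−1)^240 = +1.

+1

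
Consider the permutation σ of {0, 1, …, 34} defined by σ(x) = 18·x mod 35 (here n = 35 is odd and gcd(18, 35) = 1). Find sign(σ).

-1

Start at x=9: 9 → 22 → 11 → 23 → 29 → 32 → 16 → … (one orbit).
The orbit structure of x ↦ 18x mod 35: 6 orbits of sizes [12, 12, 4, 3, 3, 1].
Σ(ℓ_i−1) = 35−6 = 29; sign = (−1)^29 = -1.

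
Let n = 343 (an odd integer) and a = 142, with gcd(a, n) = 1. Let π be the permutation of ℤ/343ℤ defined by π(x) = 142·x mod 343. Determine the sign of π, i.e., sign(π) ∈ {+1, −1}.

Trace 142: π^k(142) = [142, 270, 267, 184, 60, 288, 79] for k=0..6.
7 cycles of lengths [147, 147, 21, 21, 3, 3, 1].
n − c = 343 − 7 = 336; sign = (−1)^336 = +1.

+1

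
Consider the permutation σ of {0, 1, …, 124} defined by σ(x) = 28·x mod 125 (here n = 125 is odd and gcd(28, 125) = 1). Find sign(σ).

-1

Trace 79: π^k(79) = [79, 87, 61, 83, 74, 72, 16] for k=0..6.
4 cycles of lengths [100, 20, 4, 1].
With 4 cycles on 125 points, sign = (−1)^{125−4} = -1.
(28|125)_J = -1 (Zolotarev's lemma cross-check).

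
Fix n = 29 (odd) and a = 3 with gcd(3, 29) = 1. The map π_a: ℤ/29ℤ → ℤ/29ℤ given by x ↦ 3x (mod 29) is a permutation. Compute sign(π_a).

-1

Orbit of 20 under x↦3x: [20, 2, 6, 18, 25, 17, 22]… (length divides ord_29(3)).
Decompose π into cycles: lengths [28, 1] (2 cycles, including the fixed point 0).
n − c = 29 − 2 = 27; sign = (−1)^27 = -1.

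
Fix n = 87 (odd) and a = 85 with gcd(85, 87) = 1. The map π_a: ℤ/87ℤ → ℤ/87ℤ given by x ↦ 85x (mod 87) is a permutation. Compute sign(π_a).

-1

Orbit of 73 under x↦85x: [73, 28, 31, 25, 37, 13, 61]… (length divides ord_87(85)).
Cycle lengths of π_85 on ℤ/87ℤ: [28, 28, 28, 1, 1, 1]; 6 cycles in total.
Σ(ℓ_i−1) = 87−6 = 81; sign = (−1)^81 = -1.
(85|87)_J = -1 (Zolotarev's lemma cross-check).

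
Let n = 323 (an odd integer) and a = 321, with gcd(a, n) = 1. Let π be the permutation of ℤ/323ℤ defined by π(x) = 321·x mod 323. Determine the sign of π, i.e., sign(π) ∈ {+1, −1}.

Trace 263: π^k(263) = [263, 120, 83, 157, 9, 305, 36] for k=0..6.
The orbit structure of x ↦ 321x mod 323: 9 orbits of sizes [72, 72, 72, 72, 9, 9, 8, 8, 1].
Σ(ℓ_i−1) = 323−9 = 314; sign = (−1)^314 = +1.

+1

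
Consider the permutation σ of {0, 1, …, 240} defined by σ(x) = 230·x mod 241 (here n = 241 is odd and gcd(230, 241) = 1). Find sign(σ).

-1

Orbit of 176 under x↦230x: [176, 233, 88, 237, 44, 239, 22]… (length divides ord_241(230)).
Decompose π into cycles: lengths [48, 48, 48, 48, 48, 1] (6 cycles, including the fixed point 0).
n − c = 241 − 6 = 235; sign = (−1)^235 = -1.
Check: (230/241) = -1 by Zolotarev.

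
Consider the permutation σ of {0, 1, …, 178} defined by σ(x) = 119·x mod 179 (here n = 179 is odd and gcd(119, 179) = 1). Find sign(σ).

Orbit of 100 under x↦119x: [100, 86, 31, 109, 83, 32, 49]… (length divides ord_179(119)).
Decompose π into cycles: lengths [178, 1] (2 cycles, including the fixed point 0).
sign(π) = (−1)^{n − #cycles} = (−1)^{179−2} = (−1)^177 = -1.
Zolotarev: (119|179) = -1, matching the cycle-count sign.

-1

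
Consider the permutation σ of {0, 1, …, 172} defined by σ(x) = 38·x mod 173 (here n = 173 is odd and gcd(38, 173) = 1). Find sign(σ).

+1

Orbit of 132 under x↦38x: [132, 172, 135, 113, 142, 33, 43]… (length divides ord_173(38)).
Cycle lengths of π_38 on ℤ/173ℤ: [86, 86, 1]; 3 cycles in total.
sign(π) = (−1)^{n − #cycles} = (−1)^{173−3} = (−1)^170 = +1.
Check: (38/173) = +1 by Zolotarev.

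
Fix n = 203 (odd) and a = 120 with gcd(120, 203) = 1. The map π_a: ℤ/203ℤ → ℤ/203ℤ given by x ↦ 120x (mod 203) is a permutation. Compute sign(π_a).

Orbit of 141 under x↦120x: [141, 71, 197, 92, 78, 22, 1]… (length divides ord_203(120)).
The orbit structure of x ↦ 120x mod 203: 21 orbits of sizes [14, 14, 14, 14, 14, 14, 14, 14, 14, 14, 14, 14, 14, 14, 1, 1, 1, 1, 1, 1, 1].
21 cycles on 203: each ℓ→(−1)^(ℓ−1), product (−1)^182 = +1.
Zolotarev: (120|203) = +1, matching the cycle-count sign.

+1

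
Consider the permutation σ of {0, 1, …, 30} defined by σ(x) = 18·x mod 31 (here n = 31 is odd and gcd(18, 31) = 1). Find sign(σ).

Trace 4: π^k(4) = [4, 10, 25, 16, 9, 7, 2] for k=0..6.
The orbit structure of x ↦ 18x mod 31: 3 orbits of sizes [15, 15, 1].
With 3 cycles on 31 points, sign = (−1)^{31−3} = +1.
Zolotarev: (18|31) = +1, matching the cycle-count sign.

+1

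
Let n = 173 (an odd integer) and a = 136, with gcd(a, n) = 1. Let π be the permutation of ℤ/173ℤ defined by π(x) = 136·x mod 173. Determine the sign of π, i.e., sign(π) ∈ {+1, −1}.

+1

Orbit of 84 under x↦136x: [84, 6, 124, 83, 43, 139, 47]… (length divides ord_173(136)).
5 cycles of lengths [43, 43, 43, 43, 1].
Σ(ℓ_i−1) = 173−5 = 168; sign = (−1)^168 = +1.
Check: (136/173) = +1 by Zolotarev.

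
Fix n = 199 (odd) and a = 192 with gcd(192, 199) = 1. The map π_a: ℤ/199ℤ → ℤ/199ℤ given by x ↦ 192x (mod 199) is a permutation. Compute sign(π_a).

Trace 129: π^k(129) = [129, 92, 152, 130, 85, 2, 185] for k=0..6.
Decompose π into cycles: lengths [198, 1] (2 cycles, including the fixed point 0).
With 2 cycles on 199 points, sign = (−1)^{199−2} = -1.
(192|199)_J = -1 (Zolotarev's lemma cross-check).

-1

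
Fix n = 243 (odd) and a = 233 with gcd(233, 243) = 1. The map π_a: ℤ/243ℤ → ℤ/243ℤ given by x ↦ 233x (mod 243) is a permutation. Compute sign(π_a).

-1

Start at x=170: 170 → 1 → 233 → 100 → 215 → 37 → 116 → … (one orbit).
The orbit structure of x ↦ 233x mod 243: 14 orbits of sizes [54, 54, 54, 18, 18, 18, 6, 6, 6, 2, 2, 2, 2, 1].
sign(π) = (−1)^{n − #cycles} = (−1)^{243−14} = (−1)^229 = -1.
The Jacobi symbol (233|243) = -1 (Zolotarev) agrees.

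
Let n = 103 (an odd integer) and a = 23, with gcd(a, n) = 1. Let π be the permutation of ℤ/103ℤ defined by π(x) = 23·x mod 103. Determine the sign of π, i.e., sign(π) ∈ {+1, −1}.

+1

Orbit of 66 under x↦23x: [66, 76, 100, 34, 61, 64, 30]… (length divides ord_103(23)).
π_23 has 7 disjoint cycles with lengths [17, 17, 17, 17, 17, 17, 1] on {0,…,102}.
With 7 cycles on 103 points, sign = (−1)^{103−7} = +1.
Via Zolotarev, sign(π_{23}) = (23|103) = +1.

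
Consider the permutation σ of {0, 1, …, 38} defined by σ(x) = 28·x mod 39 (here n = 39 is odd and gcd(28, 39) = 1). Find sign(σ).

-1

Start at x=16: 16 → 19 → 25 → 37 → 22 → 31 → 10 → … (one orbit).
Decompose π into cycles: lengths [12, 12, 12, 1, 1, 1] (6 cycles, including the fixed point 0).
6 cycles on 39: each ℓ→(−1)^(ℓ−1), product (−1)^33 = -1.
Via Zolotarev, sign(π_{28}) = (28|39) = -1.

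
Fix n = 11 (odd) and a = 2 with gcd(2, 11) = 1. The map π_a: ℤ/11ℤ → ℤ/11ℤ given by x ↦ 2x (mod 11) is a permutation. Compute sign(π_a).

Orbit of 9 under x↦2x: [9, 7, 3, 6, 1, 2, 4]… (length divides ord_11(2)).
Decompose π into cycles: lengths [10, 1] (2 cycles, including the fixed point 0).
11 − 2 = 9 transpositions; sign(π) = (−1)^9 = -1.
Via Zolotarev, sign(π_{2}) = (2|11) = -1.

-1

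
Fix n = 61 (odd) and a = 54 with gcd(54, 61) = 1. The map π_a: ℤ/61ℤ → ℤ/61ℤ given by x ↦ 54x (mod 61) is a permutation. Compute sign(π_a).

-1

Trace 10: π^k(10) = [10, 52, 2, 47, 37, 46, 44] for k=0..6.
2 cycles of lengths [60, 1].
Σ(ℓ_i−1) = 61−2 = 59; sign = (−1)^59 = -1.
(54|61)_J = -1 (Zolotarev's lemma cross-check).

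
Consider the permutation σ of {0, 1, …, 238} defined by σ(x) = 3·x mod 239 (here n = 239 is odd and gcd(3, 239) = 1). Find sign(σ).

+1

Orbit of 116 under x↦3x: [116, 109, 88, 25, 75, 225, 197]… (length divides ord_239(3)).
Cycle type of π: 119×2 + 1; total 3 cycles.
With 3 cycles on 239 points, sign = (−1)^{239−3} = +1.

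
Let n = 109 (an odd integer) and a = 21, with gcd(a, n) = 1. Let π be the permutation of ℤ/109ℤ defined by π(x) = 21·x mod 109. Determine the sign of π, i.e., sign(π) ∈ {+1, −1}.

Start at x=22: 22 → 26 → 1 → 21 → 5 → 105 → 25 → … (one orbit).
The orbit structure of x ↦ 21x mod 109: 5 orbits of sizes [27, 27, 27, 27, 1].
Σ(ℓ_i−1) = 109−5 = 104; sign = (−1)^104 = +1.
The Jacobi symbol (21|109) = +1 (Zolotarev) agrees.

+1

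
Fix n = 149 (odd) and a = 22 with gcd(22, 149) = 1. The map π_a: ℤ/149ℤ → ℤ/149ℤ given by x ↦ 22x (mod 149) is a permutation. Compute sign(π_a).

+1

Trace 112: π^k(112) = [112, 80, 121, 129, 7, 5, 110] for k=0..6.
3 cycles of lengths [74, 74, 1].
With 3 cycles on 149 points, sign = (−1)^{149−3} = +1.
Zolotarev: (22|149) = +1, matching the cycle-count sign.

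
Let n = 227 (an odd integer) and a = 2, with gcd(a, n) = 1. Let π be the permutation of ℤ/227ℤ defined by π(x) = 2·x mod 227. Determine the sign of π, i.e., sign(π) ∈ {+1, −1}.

Orbit of 128 under x↦2x: [128, 29, 58, 116, 5, 10, 20]… (length divides ord_227(2)).
Cycle type of π: 226 + 1; total 2 cycles.
sign(π) = (−1)^{n − #cycles} = (−1)^{227−2} = (−1)^225 = -1.

-1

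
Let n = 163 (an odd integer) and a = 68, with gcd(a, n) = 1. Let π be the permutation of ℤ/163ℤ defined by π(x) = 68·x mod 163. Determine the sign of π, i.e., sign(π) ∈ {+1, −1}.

Trace 137: π^k(137) = [137, 25, 70, 33, 125, 24, 2] for k=0..6.
The orbit structure of x ↦ 68x mod 163: 2 orbits of sizes [162, 1].
n − c = 163 − 2 = 161; sign = (−1)^161 = -1.
Zolotarev: (68|163) = -1, matching the cycle-count sign.

-1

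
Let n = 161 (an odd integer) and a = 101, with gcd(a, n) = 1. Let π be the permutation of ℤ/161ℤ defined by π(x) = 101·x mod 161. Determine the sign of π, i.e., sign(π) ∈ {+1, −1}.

Start at x=123: 123 → 26 → 50 → 59 → 2 → 41 → 116 → … (one orbit).
π_101 has 6 disjoint cycles with lengths [66, 66, 11, 11, 6, 1] on {0,…,160}.
Σ(ℓ_i−1) = 161−6 = 155; sign = (−1)^155 = -1.

-1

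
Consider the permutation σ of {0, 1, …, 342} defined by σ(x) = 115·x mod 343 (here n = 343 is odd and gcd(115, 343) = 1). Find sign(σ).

-1

Trace 223: π^k(223) = [223, 263, 61, 155, 332, 107, 300] for k=0..6.
Cycle type of π: 294 + 42 + 6 + 1; total 4 cycles.
343 − 4 = 339 transpositions; sign(π) = (−1)^339 = -1.
Via Zolotarev, sign(π_{115}) = (115|343) = -1.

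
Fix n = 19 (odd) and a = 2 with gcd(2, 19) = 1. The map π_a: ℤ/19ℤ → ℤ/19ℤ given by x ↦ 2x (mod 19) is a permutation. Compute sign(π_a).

Start at x=7: 7 → 14 → 9 → 18 → 17 → 15 → 11 → … (one orbit).
Cycle lengths of π_2 on ℤ/19ℤ: [18, 1]; 2 cycles in total.
19 − 2 = 17 transpositions; sign(π) = (−1)^17 = -1.
Zolotarev: (2|19) = -1, matching the cycle-count sign.

-1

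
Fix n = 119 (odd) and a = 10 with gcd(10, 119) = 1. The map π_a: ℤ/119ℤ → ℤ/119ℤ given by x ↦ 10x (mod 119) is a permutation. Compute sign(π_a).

+1

Start at x=90: 90 → 67 → 75 → 36 → 3 → 30 → 62 → … (one orbit).
Cycle lengths of π_10 on ℤ/119ℤ: [48, 48, 16, 6, 1]; 5 cycles in total.
sign(π) = (−1)^{n − #cycles} = (−1)^{119−5} = (−1)^114 = +1.
Zolotarev: (10|119) = +1, matching the cycle-count sign.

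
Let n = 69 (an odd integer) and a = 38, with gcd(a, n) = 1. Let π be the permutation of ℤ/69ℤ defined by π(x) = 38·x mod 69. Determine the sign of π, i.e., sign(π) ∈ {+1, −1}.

Trace 55: π^k(55) = [55, 20, 1, 38, 64, 17, 25] for k=0..6.
Cycle type of π: 22×3 + 2 + 1; total 5 cycles.
Σ(ℓ_i−1) = 69−5 = 64; sign = (−1)^64 = +1.
The Jacobi symbol (38|69) = +1 (Zolotarev) agrees.

+1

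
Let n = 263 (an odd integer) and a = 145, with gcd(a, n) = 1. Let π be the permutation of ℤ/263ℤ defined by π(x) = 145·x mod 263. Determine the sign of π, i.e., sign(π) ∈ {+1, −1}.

Orbit of 183 under x↦145x: [183, 235, 148, 157, 147, 12, 162]… (length divides ord_263(145)).
Cycle type of π: 131×2 + 1; total 3 cycles.
3 cycles on 263: each ℓ→(−1)^(ℓ−1), product (−1)^260 = +1.
Via Zolotarev, sign(π_{145}) = (145|263) = +1.

+1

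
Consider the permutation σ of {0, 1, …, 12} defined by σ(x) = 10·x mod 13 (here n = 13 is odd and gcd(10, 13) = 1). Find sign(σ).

Orbit of 12 under x↦10x: [12, 3, 4, 1, 10, 9]… (length divides ord_13(10)).
Cycle lengths of π_10 on ℤ/13ℤ: [6, 6, 1]; 3 cycles in total.
Σ(ℓ_i−1) = 13−3 = 10; sign = (−1)^10 = +1.
Check: (10/13) = +1 by Zolotarev.

+1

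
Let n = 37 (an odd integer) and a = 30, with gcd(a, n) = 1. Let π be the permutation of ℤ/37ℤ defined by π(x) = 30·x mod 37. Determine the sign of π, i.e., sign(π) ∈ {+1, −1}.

+1

Trace 4: π^k(4) = [4, 9, 11, 34, 21, 1, 30] for k=0..6.
π_30 has 3 disjoint cycles with lengths [18, 18, 1] on {0,…,36}.
Σ(ℓ_i−1) = 37−3 = 34; sign = (−1)^34 = +1.
Zolotarev: (30|37) = +1, matching the cycle-count sign.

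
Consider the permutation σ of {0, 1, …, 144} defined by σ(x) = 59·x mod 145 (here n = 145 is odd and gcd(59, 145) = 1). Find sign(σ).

+1

Trace 1: π^k(1) = [1, 59] for k=0..1.
π_59 has 87 disjoint cycles with lengths [2, 2, 2, 2, 2, 2, 2, 2, 2, 2, 2, 2, 2, 2, 2, 2, 2, 2, 2, 2, 2, 2, 2, 2, 2, 2, 2, 2, 2, 2, 2, 2, 2, 2, 2, 2, 2, 2, 2, 2, 2, 2, 2, 2, 2, 2, 2, 2, 2, 2, 2, 2, 2, 2, 2, 2, 2, 2, 1, 1, 1, 1, 1, 1, 1, 1, 1, 1, 1, 1, 1, 1, 1, 1, 1, 1, 1, 1, 1, 1, 1, 1, 1, 1, 1, 1, 1] on {0,…,144}.
87 cycles on 145: each ℓ→(−1)^(ℓ−1), product (−1)^58 = +1.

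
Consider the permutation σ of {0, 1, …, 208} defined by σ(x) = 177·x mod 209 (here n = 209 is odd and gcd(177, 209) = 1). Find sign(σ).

Orbit of 111 under x↦177x: [111, 1, 177, 188, 45, 23, 100]… (length divides ord_209(177)).
Cycle type of π: 9×22 + 1×11; total 33 cycles.
Σ(ℓ_i−1) = 209−33 = 176; sign = (−1)^176 = +1.
The Jacobi symbol (177|209) = +1 (Zolotarev) agrees.

+1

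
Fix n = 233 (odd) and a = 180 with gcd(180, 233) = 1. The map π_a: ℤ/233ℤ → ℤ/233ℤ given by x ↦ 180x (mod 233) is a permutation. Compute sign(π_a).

Orbit of 24 under x↦180x: [24, 126, 79, 7, 95, 91, 70]… (length divides ord_233(180)).
π_180 has 2 disjoint cycles with lengths [232, 1] on {0,…,232}.
sign(π) = (−1)^{n − #cycles} = (−1)^{233−2} = (−1)^231 = -1.

-1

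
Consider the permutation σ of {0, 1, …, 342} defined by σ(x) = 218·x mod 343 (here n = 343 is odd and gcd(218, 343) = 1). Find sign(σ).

Start at x=85: 85 → 8 → 29 → 148 → 22 → 337 → 64 → … (one orbit).
The orbit structure of x ↦ 218x mod 343: 19 orbits of sizes [49, 49, 49, 49, 49, 49, 7, 7, 7, 7, 7, 7, 1, 1, 1, 1, 1, 1, 1].
n − c = 343 − 19 = 324; sign = (−1)^324 = +1.

+1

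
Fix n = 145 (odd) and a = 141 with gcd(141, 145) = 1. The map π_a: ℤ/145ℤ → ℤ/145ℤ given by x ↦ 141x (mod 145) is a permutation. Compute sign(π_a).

Trace 16: π^k(16) = [16, 81, 111, 136, 36, 1, 141] for k=0..6.
The orbit structure of x ↦ 141x mod 145: 25 orbits of sizes [7, 7, 7, 7, 7, 7, 7, 7, 7, 7, 7, 7, 7, 7, 7, 7, 7, 7, 7, 7, 1, 1, 1, 1, 1].
With 25 cycles on 145 points, sign = (−1)^{145−25} = +1.
(141|145)_J = +1 (Zolotarev's lemma cross-check).

+1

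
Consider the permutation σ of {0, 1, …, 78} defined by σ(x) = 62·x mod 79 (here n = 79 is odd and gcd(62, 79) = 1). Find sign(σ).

Start at x=8: 8 → 22 → 21 → 38 → 65 → 1 → 62 → … (one orbit).
Decompose π into cycles: lengths [13, 13, 13, 13, 13, 13, 1] (7 cycles, including the fixed point 0).
n − c = 79 − 7 = 72; sign = (−1)^72 = +1.
Zolotarev: (62|79) = +1, matching the cycle-count sign.

+1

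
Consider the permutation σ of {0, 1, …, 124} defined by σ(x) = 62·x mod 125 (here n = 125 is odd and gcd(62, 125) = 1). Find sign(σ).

Orbit of 109 under x↦62x: [109, 8, 121, 2, 124, 63, 31]… (length divides ord_125(62)).
Decompose π into cycles: lengths [100, 20, 4, 1] (4 cycles, including the fixed point 0).
n − c = 125 − 4 = 121; sign = (−1)^121 = -1.
Zolotarev: (62|125) = -1, matching the cycle-count sign.

-1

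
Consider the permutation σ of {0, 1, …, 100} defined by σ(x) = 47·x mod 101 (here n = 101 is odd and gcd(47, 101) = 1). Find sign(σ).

+1

Orbit of 33 under x↦47x: [33, 36, 76, 37, 22, 24, 17]… (length divides ord_101(47)).
π_47 has 3 disjoint cycles with lengths [50, 50, 1] on {0,…,100}.
101 − 3 = 98 transpositions; sign(π) = (−1)^98 = +1.
The Jacobi symbol (47|101) = +1 (Zolotarev) agrees.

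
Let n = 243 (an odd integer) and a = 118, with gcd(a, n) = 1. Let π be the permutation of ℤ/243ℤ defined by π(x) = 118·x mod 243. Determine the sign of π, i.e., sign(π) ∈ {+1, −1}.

Trace 46: π^k(46) = [46, 82, 199, 154, 190, 64, 19] for k=0..6.
Cycle type of π: 27×6 + 9×6 + 3×6 + 1×9; total 27 cycles.
Σ(ℓ_i−1) = 243−27 = 216; sign = (−1)^216 = +1.
Check: (118/243) = +1 by Zolotarev.

+1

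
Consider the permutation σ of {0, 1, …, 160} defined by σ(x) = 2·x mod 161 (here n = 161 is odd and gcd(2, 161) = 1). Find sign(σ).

Trace 1: π^k(1) = [1, 2, 4, 8, 16, 32, 64] for k=0..6.
π_2 has 9 disjoint cycles with lengths [33, 33, 33, 33, 11, 11, 3, 3, 1] on {0,…,160}.
n − c = 161 − 9 = 152; sign = (−1)^152 = +1.

+1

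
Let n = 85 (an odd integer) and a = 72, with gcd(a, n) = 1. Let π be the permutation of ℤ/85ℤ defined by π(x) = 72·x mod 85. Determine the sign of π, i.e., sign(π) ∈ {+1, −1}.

Orbit of 72 under x↦72x: [72, 84, 13, 1]… (length divides ord_85(72)).
22 cycles of lengths [4, 4, 4, 4, 4, 4, 4, 4, 4, 4, 4, 4, 4, 4, 4, 4, 4, 4, 4, 4, 4, 1].
n − c = 85 − 22 = 63; sign = (−1)^63 = -1.

-1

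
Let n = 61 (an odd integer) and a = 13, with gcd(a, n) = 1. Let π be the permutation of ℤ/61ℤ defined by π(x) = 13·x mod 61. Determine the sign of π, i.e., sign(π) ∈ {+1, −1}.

Trace 47: π^k(47) = [47, 1, 13] for k=0..2.
21 cycles of lengths [3, 3, 3, 3, 3, 3, 3, 3, 3, 3, 3, 3, 3, 3, 3, 3, 3, 3, 3, 3, 1].
sign(π) = (−1)^{n − #cycles} = (−1)^{61−21} = (−1)^40 = +1.
(13|61)_J = +1 (Zolotarev's lemma cross-check).

+1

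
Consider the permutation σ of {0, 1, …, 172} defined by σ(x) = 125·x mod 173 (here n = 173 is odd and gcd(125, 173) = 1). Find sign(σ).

Start at x=53: 53 → 51 → 147 → 37 → 127 → 132 → 65 → … (one orbit).
Decompose π into cycles: lengths [172, 1] (2 cycles, including the fixed point 0).
n − c = 173 − 2 = 171; sign = (−1)^171 = -1.
(125|173)_J = -1 (Zolotarev's lemma cross-check).

-1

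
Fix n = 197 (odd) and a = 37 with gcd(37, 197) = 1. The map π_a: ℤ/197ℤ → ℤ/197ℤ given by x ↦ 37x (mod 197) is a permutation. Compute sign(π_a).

+1

Start at x=135: 135 → 70 → 29 → 88 → 104 → 105 → 142 → … (one orbit).
The orbit structure of x ↦ 37x mod 197: 5 orbits of sizes [49, 49, 49, 49, 1].
5 cycles on 197: each ℓ→(−1)^(ℓ−1), product (−1)^192 = +1.
The Jacobi symbol (37|197) = +1 (Zolotarev) agrees.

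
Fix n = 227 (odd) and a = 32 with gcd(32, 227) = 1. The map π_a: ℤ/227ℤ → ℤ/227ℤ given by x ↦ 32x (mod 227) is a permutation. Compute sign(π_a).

-1

Orbit of 170 under x↦32x: [170, 219, 198, 207, 41, 177, 216]… (length divides ord_227(32)).
2 cycles of lengths [226, 1].
227 − 2 = 225 transpositions; sign(π) = (−1)^225 = -1.
The Jacobi symbol (32|227) = -1 (Zolotarev) agrees.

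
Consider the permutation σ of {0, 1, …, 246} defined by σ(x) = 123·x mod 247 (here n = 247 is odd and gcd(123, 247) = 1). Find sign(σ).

Orbit of 244 under x↦123x: [244, 125, 61, 93, 77, 85, 81]… (length divides ord_247(123)).
π_123 has 10 disjoint cycles with lengths [36, 36, 36, 36, 36, 36, 12, 9, 9, 1] on {0,…,246}.
n − c = 247 − 10 = 237; sign = (−1)^237 = -1.
Via Zolotarev, sign(π_{123}) = (123|247) = -1.

-1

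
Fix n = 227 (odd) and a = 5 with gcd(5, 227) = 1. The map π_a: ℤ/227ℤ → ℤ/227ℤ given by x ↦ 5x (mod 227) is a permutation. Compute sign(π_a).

Start at x=156: 156 → 99 → 41 → 205 → 117 → 131 → 201 → … (one orbit).
Cycle lengths of π_5 on ℤ/227ℤ: [226, 1]; 2 cycles in total.
227 − 2 = 225 transpositions; sign(π) = (−1)^225 = -1.
The Jacobi symbol (5|227) = -1 (Zolotarev) agrees.

-1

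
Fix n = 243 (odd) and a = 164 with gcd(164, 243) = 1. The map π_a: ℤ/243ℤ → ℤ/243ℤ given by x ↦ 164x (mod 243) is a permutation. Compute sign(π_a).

-1

Orbit of 100 under x↦164x: [100, 119, 76, 71, 223, 122, 82]… (length divides ord_243(164)).
Cycle type of π: 162 + 54 + 18 + 6 + 2 + 1; total 6 cycles.
6 cycles on 243: each ℓ→(−1)^(ℓ−1), product (−1)^237 = -1.
The Jacobi symbol (164|243) = -1 (Zolotarev) agrees.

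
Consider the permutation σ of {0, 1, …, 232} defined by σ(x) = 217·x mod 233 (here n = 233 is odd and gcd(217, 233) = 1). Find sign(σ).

+1

Orbit of 148 under x↦217x: [148, 195, 142, 58, 4, 169, 92]… (length divides ord_233(217)).
π_217 has 5 disjoint cycles with lengths [58, 58, 58, 58, 1] on {0,…,232}.
n − c = 233 − 5 = 228; sign = (−1)^228 = +1.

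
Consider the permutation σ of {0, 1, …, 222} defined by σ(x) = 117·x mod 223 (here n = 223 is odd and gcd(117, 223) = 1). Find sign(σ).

-1

Start at x=184: 184 → 120 → 214 → 62 → 118 → 203 → 113 → … (one orbit).
Decompose π into cycles: lengths [222, 1] (2 cycles, including the fixed point 0).
Σ(ℓ_i−1) = 223−2 = 221; sign = (−1)^221 = -1.
Zolotarev: (117|223) = -1, matching the cycle-count sign.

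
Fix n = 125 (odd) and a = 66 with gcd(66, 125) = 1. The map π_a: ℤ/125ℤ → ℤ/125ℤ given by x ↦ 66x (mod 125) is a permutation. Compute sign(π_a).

+1

Start at x=76: 76 → 16 → 56 → 71 → 61 → 26 → 91 → … (one orbit).
π_66 has 13 disjoint cycles with lengths [25, 25, 25, 25, 5, 5, 5, 5, 1, 1, 1, 1, 1] on {0,…,124}.
With 13 cycles on 125 points, sign = (−1)^{125−13} = +1.
Zolotarev: (66|125) = +1, matching the cycle-count sign.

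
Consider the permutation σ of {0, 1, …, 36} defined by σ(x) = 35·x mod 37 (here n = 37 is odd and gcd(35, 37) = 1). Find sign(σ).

-1

Start at x=22: 22 → 30 → 14 → 9 → 19 → 36 → 2 → … (one orbit).
Cycle type of π: 36 + 1; total 2 cycles.
sign(π) = (−1)^{n − #cycles} = (−1)^{37−2} = (−1)^35 = -1.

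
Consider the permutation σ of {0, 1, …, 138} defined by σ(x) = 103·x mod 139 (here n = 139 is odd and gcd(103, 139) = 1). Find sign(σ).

-1

Trace 62: π^k(62) = [62, 131, 10, 57, 33, 63, 95] for k=0..6.
The orbit structure of x ↦ 103x mod 139: 4 orbits of sizes [46, 46, 46, 1].
139 − 4 = 135 transpositions; sign(π) = (−1)^135 = -1.
Check: (103/139) = -1 by Zolotarev.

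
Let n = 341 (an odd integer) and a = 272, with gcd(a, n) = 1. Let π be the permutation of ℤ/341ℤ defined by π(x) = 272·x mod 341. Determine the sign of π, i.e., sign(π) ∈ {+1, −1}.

Start at x=67: 67 → 151 → 152 → 83 → 70 → 285 → 113 → … (one orbit).
The orbit structure of x ↦ 272x mod 341: 13 orbits of sizes [30, 30, 30, 30, 30, 30, 30, 30, 30, 30, 30, 10, 1].
With 13 cycles on 341 points, sign = (−1)^{341−13} = +1.

+1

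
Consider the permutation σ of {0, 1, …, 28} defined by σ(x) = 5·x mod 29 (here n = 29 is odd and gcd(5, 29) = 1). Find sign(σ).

Orbit of 1 under x↦5x: [1, 5, 25, 9, 16, 22, 23]… (length divides ord_29(5)).
π_5 has 3 disjoint cycles with lengths [14, 14, 1] on {0,…,28}.
29 − 3 = 26 transpositions; sign(π) = (−1)^26 = +1.
Check: (5/29) = +1 by Zolotarev.

+1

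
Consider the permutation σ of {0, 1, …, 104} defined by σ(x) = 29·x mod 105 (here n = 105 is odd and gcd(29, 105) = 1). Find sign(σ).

-1

Orbit of 29 under x↦29x: [29, 1]… (length divides ord_105(29)).
Cycle lengths of π_29 on ℤ/105ℤ: [2, 2, 2, 2, 2, 2, 2, 2, 2, 2, 2, 2, 2, 2, 2, 2, 2, 2, 2, 2, 2, 2, 2, 2, 2, 2, 2, 2, 2, 2, 2, 2, 2, 2, 2, 2, 2, 2, 2, 2, 2, 2, 2, 2, 2, 2, 2, 2, 2, 1, 1, 1, 1, 1, 1, 1]; 56 cycles in total.
sign(π) = (−1)^{n − #cycles} = (−1)^{105−56} = (−1)^49 = -1.
The Jacobi symbol (29|105) = -1 (Zolotarev) agrees.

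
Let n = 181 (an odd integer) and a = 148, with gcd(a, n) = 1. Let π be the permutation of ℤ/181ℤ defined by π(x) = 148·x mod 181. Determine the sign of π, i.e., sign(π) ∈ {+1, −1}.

Trace 1: π^k(1) = [1, 148, 3, 82, 9, 65, 27] for k=0..6.
π_148 has 5 disjoint cycles with lengths [45, 45, 45, 45, 1] on {0,…,180}.
sign(π) = (−1)^{n − #cycles} = (−1)^{181−5} = (−1)^176 = +1.
The Jacobi symbol (148|181) = +1 (Zolotarev) agrees.

+1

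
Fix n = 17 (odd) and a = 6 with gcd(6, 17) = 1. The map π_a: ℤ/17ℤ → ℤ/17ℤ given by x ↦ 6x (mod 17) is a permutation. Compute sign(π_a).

Orbit of 14 under x↦6x: [14, 16, 11, 15, 5, 13, 10]… (length divides ord_17(6)).
Cycle type of π: 16 + 1; total 2 cycles.
17 − 2 = 15 transpositions; sign(π) = (−1)^15 = -1.
Zolotarev: (6|17) = -1, matching the cycle-count sign.

-1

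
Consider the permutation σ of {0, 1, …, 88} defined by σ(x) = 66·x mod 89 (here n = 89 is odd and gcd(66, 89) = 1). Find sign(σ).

Orbit of 71 under x↦66x: [71, 58, 1, 66, 84, 26, 25]… (length divides ord_89(66)).
2 cycles of lengths [88, 1].
89 − 2 = 87 transpositions; sign(π) = (−1)^87 = -1.
Via Zolotarev, sign(π_{66}) = (66|89) = -1.

-1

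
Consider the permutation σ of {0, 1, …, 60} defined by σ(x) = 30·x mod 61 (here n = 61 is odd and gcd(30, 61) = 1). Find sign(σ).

Orbit of 51 under x↦30x: [51, 5, 28, 47, 7, 27, 17]… (length divides ord_61(30)).
π_30 has 2 disjoint cycles with lengths [60, 1] on {0,…,60}.
61 − 2 = 59 transpositions; sign(π) = (−1)^59 = -1.

-1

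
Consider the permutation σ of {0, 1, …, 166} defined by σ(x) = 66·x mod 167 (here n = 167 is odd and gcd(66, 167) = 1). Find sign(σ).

+1

Orbit of 63 under x↦66x: [63, 150, 47, 96, 157, 8, 27]… (length divides ord_167(66)).
Cycle lengths of π_66 on ℤ/167ℤ: [83, 83, 1]; 3 cycles in total.
sign(π) = (−1)^{n − #cycles} = (−1)^{167−3} = (−1)^164 = +1.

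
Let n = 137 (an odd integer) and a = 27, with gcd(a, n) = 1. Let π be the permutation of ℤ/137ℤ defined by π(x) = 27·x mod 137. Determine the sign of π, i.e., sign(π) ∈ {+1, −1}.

-1

Orbit of 11 under x↦27x: [11, 23, 73, 53, 61, 3, 81]… (length divides ord_137(27)).
The orbit structure of x ↦ 27x mod 137: 2 orbits of sizes [136, 1].
sign(π) = (−1)^{n − #cycles} = (−1)^{137−2} = (−1)^135 = -1.
The Jacobi symbol (27|137) = -1 (Zolotarev) agrees.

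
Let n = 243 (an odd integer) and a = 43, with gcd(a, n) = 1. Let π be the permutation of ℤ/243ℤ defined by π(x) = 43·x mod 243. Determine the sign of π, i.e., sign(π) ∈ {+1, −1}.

+1

Start at x=151: 151 → 175 → 235 → 142 → 31 → 118 → 214 → … (one orbit).
The orbit structure of x ↦ 43x mod 243: 11 orbits of sizes [81, 81, 27, 27, 9, 9, 3, 3, 1, 1, 1].
11 cycles on 243: each ℓ→(−1)^(ℓ−1), product (−1)^232 = +1.
Check: (43/243) = +1 by Zolotarev.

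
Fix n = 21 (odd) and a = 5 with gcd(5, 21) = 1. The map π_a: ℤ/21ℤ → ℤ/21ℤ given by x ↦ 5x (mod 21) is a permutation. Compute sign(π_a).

+1

Orbit of 17 under x↦5x: [17, 1, 5, 4, 20, 16]… (length divides ord_21(5)).
The orbit structure of x ↦ 5x mod 21: 5 orbits of sizes [6, 6, 6, 2, 1].
With 5 cycles on 21 points, sign = (−1)^{21−5} = +1.
The Jacobi symbol (5|21) = +1 (Zolotarev) agrees.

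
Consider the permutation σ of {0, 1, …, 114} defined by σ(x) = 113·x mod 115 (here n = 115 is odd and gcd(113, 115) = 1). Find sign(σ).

+1

Trace 24: π^k(24) = [24, 67, 96, 38, 39, 37, 41] for k=0..6.
Decompose π into cycles: lengths [44, 44, 22, 4, 1] (5 cycles, including the fixed point 0).
Σ(ℓ_i−1) = 115−5 = 110; sign = (−1)^110 = +1.
Via Zolotarev, sign(π_{113}) = (113|115) = +1.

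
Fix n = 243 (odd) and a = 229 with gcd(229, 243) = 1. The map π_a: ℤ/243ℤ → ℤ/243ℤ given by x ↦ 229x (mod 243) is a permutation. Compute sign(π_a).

+1

Start at x=91: 91 → 184 → 97 → 100 → 58 → 160 → 190 → … (one orbit).
Cycle type of π: 81×2 + 27×2 + 9×2 + 3×2 + 1×3; total 11 cycles.
With 11 cycles on 243 points, sign = (−1)^{243−11} = +1.
Via Zolotarev, sign(π_{229}) = (229|243) = +1.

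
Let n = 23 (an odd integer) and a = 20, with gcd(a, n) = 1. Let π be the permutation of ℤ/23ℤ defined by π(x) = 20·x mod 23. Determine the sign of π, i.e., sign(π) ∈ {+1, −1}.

-1

Start at x=19: 19 → 12 → 10 → 16 → 21 → 6 → 5 → … (one orbit).
Cycle type of π: 22 + 1; total 2 cycles.
Σ(ℓ_i−1) = 23−2 = 21; sign = (−1)^21 = -1.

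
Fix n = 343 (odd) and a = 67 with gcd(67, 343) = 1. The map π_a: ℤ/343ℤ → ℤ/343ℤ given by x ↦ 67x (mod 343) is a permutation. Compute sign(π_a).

+1

Orbit of 214 under x↦67x: [214, 275, 246, 18, 177, 197, 165]… (length divides ord_343(67)).
Cycle lengths of π_67 on ℤ/343ℤ: [21, 21, 21, 21, 21, 21, 21, 21, 21, 21, 21, 21, 21, 21, 3, 3, 3, 3, 3, 3, 3, 3, 3, 3, 3, 3, 3, 3, 3, 3, 1]; 31 cycles in total.
343 − 31 = 312 transpositions; sign(π) = (−1)^312 = +1.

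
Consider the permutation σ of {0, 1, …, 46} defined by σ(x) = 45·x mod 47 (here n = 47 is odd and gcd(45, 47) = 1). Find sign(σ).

Start at x=46: 46 → 2 → 43 → 8 → 31 → 32 → 30 → … (one orbit).
π_45 has 2 disjoint cycles with lengths [46, 1] on {0,…,46}.
2 cycles on 47: each ℓ→(−1)^(ℓ−1), product (−1)^45 = -1.
The Jacobi symbol (45|47) = -1 (Zolotarev) agrees.

-1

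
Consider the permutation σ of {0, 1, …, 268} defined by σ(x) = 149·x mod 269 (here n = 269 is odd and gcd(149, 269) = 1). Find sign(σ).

Start at x=121: 121 → 6 → 87 → 51 → 67 → 30 → 166 → … (one orbit).
The orbit structure of x ↦ 149x mod 269: 3 orbits of sizes [134, 134, 1].
n − c = 269 − 3 = 266; sign = (−1)^266 = +1.
Via Zolotarev, sign(π_{149}) = (149|269) = +1.

+1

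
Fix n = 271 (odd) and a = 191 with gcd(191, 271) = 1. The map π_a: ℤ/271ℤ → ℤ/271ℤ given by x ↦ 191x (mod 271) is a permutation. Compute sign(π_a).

Trace 244: π^k(244) = [244, 263, 98, 19, 106, 192, 87] for k=0..6.
Cycle type of π: 90×3 + 1; total 4 cycles.
271 − 4 = 267 transpositions; sign(π) = (−1)^267 = -1.
The Jacobi symbol (191|271) = -1 (Zolotarev) agrees.

-1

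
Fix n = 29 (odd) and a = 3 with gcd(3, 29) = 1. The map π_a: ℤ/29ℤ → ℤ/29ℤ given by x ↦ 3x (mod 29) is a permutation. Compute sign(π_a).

-1

Orbit of 4 under x↦3x: [4, 12, 7, 21, 5, 15, 16]… (length divides ord_29(3)).
The orbit structure of x ↦ 3x mod 29: 2 orbits of sizes [28, 1].
29 − 2 = 27 transpositions; sign(π) = (−1)^27 = -1.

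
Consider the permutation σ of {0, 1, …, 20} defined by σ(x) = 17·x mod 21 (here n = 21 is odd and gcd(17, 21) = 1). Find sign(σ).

Trace 4: π^k(4) = [4, 5, 1, 17, 16, 20] for k=0..5.
Decompose π into cycles: lengths [6, 6, 6, 2, 1] (5 cycles, including the fixed point 0).
n − c = 21 − 5 = 16; sign = (−1)^16 = +1.

+1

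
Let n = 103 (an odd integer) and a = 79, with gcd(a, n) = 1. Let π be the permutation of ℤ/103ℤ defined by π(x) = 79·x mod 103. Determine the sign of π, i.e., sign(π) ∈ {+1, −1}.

Trace 66: π^k(66) = [66, 64, 9, 93, 34, 8, 14] for k=0..6.
Cycle type of π: 17×6 + 1; total 7 cycles.
sign(π) = (−1)^{n − #cycles} = (−1)^{103−7} = (−1)^96 = +1.
Via Zolotarev, sign(π_{79}) = (79|103) = +1.

+1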